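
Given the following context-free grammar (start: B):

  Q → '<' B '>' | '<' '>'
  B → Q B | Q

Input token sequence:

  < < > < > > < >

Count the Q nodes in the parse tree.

4

[B [Q < [B [Q < >] [B [Q < >]]] >] [B [Q < >]]]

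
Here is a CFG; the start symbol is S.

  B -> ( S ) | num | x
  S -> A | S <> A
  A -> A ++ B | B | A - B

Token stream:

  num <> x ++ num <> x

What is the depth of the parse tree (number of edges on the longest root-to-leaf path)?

[S [S [S [A [B num]]] <> [A [A [B x]] ++ [B num]]] <> [A [B x]]]

5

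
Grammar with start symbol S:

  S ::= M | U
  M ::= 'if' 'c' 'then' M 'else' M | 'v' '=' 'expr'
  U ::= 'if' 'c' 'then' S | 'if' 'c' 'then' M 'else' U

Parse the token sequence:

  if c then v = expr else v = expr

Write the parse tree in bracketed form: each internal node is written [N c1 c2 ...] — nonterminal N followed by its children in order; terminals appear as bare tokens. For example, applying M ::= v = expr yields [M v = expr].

[S [M if c then [M v = expr] else [M v = expr]]]

S
M
if c then M else M
if c then v = expr else M
if c then v = expr else v = expr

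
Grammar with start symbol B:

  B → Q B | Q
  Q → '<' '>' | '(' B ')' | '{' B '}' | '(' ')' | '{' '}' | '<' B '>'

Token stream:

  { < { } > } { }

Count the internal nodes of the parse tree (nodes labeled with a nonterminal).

8

[B [Q { [B [Q < [B [Q { }]] >]] }] [B [Q { }]]]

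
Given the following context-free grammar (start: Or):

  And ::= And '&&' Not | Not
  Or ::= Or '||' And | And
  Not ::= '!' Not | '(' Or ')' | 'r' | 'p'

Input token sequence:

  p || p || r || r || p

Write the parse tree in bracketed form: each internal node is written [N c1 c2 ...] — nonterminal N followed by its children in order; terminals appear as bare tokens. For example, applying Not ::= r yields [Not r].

Or
Or || And
Or || And || And
Or || And || And || And
Or || And || And || And || And
And || And || And || And || And
Not || And || And || And || And
p || And || And || And || And
p || Not || And || And || And
p || p || And || And || And
p || p || Not || And || And
p || p || r || And || And
p || p || r || Not || And
p || p || r || r || And
p || p || r || r || Not
p || p || r || r || p

[Or [Or [Or [Or [Or [And [Not p]]] || [And [Not p]]] || [And [Not r]]] || [And [Not r]]] || [And [Not p]]]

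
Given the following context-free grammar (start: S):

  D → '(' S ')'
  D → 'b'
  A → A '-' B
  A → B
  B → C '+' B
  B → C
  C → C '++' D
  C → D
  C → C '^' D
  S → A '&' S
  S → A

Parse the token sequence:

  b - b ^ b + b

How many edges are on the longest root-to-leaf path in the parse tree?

[S [A [A [B [C [D b]]]] - [B [C [C [D b]] ^ [D b]] + [B [C [D b]]]]]]

6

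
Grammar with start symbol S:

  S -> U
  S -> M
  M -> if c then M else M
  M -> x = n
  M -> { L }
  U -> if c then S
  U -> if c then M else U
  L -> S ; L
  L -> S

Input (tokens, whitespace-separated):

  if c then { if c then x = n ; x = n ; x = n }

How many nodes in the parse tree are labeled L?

3

[S [U if c then [S [M { [L [S [U if c then [S [M x = n]]]] ; [L [S [M x = n]] ; [L [S [M x = n]]]]] }]]]]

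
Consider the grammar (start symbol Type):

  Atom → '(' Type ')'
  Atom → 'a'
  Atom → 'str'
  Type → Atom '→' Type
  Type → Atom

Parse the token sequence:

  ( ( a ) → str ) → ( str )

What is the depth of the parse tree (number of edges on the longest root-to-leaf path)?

[Type [Atom ( [Type [Atom ( [Type [Atom a]] )] → [Type [Atom str]]] )] → [Type [Atom ( [Type [Atom str]] )]]]

6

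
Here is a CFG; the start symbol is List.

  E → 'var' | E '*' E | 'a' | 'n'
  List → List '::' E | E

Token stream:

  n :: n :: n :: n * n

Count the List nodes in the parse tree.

[List [List [List [List [E n]] :: [E n]] :: [E n]] :: [E [E n] * [E n]]]

4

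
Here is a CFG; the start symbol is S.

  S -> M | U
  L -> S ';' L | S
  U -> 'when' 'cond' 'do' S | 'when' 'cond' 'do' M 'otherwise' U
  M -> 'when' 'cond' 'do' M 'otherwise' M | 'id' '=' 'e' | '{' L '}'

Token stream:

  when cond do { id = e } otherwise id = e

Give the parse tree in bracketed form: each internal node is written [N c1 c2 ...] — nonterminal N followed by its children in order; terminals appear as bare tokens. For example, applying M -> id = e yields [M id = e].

[S [M when cond do [M { [L [S [M id = e]]] }] otherwise [M id = e]]]

S
M
when cond do M otherwise M
when cond do { L } otherwise M
when cond do { S } otherwise M
when cond do { M } otherwise M
when cond do { id = e } otherwise M
when cond do { id = e } otherwise id = e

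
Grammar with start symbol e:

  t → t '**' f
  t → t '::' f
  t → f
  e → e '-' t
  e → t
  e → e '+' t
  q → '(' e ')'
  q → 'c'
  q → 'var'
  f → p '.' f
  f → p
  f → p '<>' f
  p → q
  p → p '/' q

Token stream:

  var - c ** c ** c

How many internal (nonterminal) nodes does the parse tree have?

[e [e [t [f [p [q var]]]]] - [t [t [t [f [p [q c]]]] ** [f [p [q c]]]] ** [f [p [q c]]]]]

18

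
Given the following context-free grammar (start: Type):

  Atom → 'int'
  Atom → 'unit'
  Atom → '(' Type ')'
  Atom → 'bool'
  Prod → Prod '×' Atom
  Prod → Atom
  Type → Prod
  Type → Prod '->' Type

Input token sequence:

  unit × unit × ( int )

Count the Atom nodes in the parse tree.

[Type [Prod [Prod [Prod [Atom unit]] × [Atom unit]] × [Atom ( [Type [Prod [Atom int]]] )]]]

4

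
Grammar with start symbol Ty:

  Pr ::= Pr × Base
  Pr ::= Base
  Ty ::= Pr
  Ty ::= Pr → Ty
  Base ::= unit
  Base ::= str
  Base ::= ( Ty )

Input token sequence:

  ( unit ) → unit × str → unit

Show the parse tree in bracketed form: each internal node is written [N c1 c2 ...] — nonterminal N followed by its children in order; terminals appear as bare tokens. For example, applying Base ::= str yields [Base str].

Ty
Pr → Ty
Base → Ty
( Ty ) → Ty
( Pr ) → Ty
( Base ) → Ty
( unit ) → Ty
( unit ) → Pr → Ty
( unit ) → Pr × Base → Ty
( unit ) → Base × Base → Ty
( unit ) → unit × Base → Ty
( unit ) → unit × str → Ty
( unit ) → unit × str → Pr
( unit ) → unit × str → Base
( unit ) → unit × str → unit

[Ty [Pr [Base ( [Ty [Pr [Base unit]]] )]] → [Ty [Pr [Pr [Base unit]] × [Base str]] → [Ty [Pr [Base unit]]]]]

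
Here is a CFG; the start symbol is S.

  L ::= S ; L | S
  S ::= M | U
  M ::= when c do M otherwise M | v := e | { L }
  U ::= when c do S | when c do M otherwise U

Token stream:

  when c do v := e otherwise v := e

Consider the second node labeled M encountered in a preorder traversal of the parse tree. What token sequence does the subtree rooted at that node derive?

v := e

[S [M when c do [M v := e] otherwise [M v := e]]]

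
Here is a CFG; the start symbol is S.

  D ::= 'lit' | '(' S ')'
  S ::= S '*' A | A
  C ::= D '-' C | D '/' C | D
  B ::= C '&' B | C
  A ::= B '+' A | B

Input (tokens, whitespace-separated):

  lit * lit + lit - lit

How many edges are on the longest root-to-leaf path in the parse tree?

[S [S [A [B [C [D lit]]]]] * [A [B [C [D lit]]] + [A [B [C [D lit] - [C [D lit]]]]]]]

7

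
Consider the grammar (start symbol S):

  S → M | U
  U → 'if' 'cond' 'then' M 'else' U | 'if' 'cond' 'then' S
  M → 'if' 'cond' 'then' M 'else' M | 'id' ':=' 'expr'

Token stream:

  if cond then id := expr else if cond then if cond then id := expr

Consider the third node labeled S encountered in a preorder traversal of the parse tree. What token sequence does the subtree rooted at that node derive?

[S [U if cond then [M id := expr] else [U if cond then [S [U if cond then [S [M id := expr]]]]]]]

id := expr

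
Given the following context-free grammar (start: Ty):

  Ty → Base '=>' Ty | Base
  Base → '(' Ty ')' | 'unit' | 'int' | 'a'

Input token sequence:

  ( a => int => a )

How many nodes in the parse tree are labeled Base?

[Ty [Base ( [Ty [Base a] => [Ty [Base int] => [Ty [Base a]]]] )]]

4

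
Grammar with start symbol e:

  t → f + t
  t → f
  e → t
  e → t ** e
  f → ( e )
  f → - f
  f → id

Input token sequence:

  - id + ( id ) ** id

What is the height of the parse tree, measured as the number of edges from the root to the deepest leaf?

7

[e [t [f - [f id]] + [t [f ( [e [t [f id]]] )]]] ** [e [t [f id]]]]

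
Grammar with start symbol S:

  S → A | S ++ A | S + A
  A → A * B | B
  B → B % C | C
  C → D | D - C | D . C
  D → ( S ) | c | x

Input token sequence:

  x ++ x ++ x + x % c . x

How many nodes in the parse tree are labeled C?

6

[S [S [S [S [A [B [C [D x]]]]] ++ [A [B [C [D x]]]]] ++ [A [B [C [D x]]]]] + [A [B [B [C [D x]]] % [C [D c] . [C [D x]]]]]]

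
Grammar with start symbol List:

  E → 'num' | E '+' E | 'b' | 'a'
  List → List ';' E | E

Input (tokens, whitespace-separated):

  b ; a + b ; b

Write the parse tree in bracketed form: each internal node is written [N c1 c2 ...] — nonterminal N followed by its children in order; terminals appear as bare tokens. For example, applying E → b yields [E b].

[List [List [List [E b]] ; [E [E a] + [E b]]] ; [E b]]

List
List ; E
List ; E ; E
E ; E ; E
b ; E ; E
b ; E + E ; E
b ; a + E ; E
b ; a + b ; E
b ; a + b ; b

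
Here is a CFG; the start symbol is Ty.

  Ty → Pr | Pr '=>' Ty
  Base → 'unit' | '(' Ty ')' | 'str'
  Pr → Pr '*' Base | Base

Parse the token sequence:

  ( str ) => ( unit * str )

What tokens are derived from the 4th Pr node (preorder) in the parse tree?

[Ty [Pr [Base ( [Ty [Pr [Base str]]] )]] => [Ty [Pr [Base ( [Ty [Pr [Pr [Base unit]] * [Base str]]] )]]]]

unit * str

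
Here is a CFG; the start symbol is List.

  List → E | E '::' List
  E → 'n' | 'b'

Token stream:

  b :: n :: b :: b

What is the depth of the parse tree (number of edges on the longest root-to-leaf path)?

5

[List [E b] :: [List [E n] :: [List [E b] :: [List [E b]]]]]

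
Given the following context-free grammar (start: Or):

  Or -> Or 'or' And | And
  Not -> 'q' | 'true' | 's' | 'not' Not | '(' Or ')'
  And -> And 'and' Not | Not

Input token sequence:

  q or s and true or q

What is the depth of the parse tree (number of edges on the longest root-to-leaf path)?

5

[Or [Or [Or [And [Not q]]] or [And [And [Not s]] and [Not true]]] or [And [Not q]]]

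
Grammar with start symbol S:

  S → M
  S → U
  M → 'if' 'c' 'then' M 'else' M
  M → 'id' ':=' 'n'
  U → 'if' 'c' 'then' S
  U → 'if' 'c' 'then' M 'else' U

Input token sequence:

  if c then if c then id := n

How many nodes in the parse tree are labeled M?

[S [U if c then [S [U if c then [S [M id := n]]]]]]

1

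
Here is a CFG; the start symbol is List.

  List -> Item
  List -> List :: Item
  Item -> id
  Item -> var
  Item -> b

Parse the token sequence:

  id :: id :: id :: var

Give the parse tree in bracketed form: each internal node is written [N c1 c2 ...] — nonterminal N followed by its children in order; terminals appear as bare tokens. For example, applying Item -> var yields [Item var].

List
List :: Item
List :: Item :: Item
List :: Item :: Item :: Item
Item :: Item :: Item :: Item
id :: Item :: Item :: Item
id :: id :: Item :: Item
id :: id :: id :: Item
id :: id :: id :: var

[List [List [List [List [Item id]] :: [Item id]] :: [Item id]] :: [Item var]]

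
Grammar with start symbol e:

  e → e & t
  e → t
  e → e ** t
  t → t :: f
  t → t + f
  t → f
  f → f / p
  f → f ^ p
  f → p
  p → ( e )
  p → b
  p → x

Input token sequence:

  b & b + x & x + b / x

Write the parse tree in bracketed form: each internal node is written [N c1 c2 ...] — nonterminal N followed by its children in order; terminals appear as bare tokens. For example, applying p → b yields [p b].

[e [e [e [t [f [p b]]]] & [t [t [f [p b]]] + [f [p x]]]] & [t [t [f [p x]]] + [f [f [p b]] / [p x]]]]

e
e & t
e & t & t
t & t & t
f & t & t
p & t & t
b & t & t
b & t + f & t
b & f + f & t
b & p + f & t
b & b + f & t
b & b + p & t
b & b + x & t
b & b + x & t + f
b & b + x & f + f
b & b + x & p + f
b & b + x & x + f
b & b + x & x + f / p
b & b + x & x + p / p
b & b + x & x + b / p
b & b + x & x + b / x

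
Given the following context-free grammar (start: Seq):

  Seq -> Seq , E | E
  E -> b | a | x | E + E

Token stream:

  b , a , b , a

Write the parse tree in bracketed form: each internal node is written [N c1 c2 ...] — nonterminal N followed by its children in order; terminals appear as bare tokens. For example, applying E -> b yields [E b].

[Seq [Seq [Seq [Seq [E b]] , [E a]] , [E b]] , [E a]]

Seq
Seq , E
Seq , E , E
Seq , E , E , E
E , E , E , E
b , E , E , E
b , a , E , E
b , a , b , E
b , a , b , a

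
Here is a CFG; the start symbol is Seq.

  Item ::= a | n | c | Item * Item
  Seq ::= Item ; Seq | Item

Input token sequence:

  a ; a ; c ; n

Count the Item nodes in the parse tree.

[Seq [Item a] ; [Seq [Item a] ; [Seq [Item c] ; [Seq [Item n]]]]]

4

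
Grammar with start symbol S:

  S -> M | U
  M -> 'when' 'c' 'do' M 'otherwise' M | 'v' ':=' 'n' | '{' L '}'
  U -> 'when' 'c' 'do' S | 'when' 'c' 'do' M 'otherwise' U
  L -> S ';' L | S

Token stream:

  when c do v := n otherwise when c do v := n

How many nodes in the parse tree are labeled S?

[S [U when c do [M v := n] otherwise [U when c do [S [M v := n]]]]]

2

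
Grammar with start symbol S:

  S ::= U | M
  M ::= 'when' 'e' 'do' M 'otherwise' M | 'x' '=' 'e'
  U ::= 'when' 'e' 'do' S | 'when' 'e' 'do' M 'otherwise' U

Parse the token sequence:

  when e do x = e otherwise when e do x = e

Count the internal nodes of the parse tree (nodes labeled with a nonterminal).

[S [U when e do [M x = e] otherwise [U when e do [S [M x = e]]]]]

6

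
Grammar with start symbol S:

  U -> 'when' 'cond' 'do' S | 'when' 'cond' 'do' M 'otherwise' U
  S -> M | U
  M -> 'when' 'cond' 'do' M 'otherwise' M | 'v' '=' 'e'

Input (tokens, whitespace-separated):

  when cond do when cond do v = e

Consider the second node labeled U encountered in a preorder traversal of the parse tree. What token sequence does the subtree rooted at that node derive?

[S [U when cond do [S [U when cond do [S [M v = e]]]]]]

when cond do v = e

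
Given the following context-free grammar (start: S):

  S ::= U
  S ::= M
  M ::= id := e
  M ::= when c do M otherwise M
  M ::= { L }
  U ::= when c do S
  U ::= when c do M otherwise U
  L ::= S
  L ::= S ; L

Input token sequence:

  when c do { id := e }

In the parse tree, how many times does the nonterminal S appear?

3

[S [U when c do [S [M { [L [S [M id := e]]] }]]]]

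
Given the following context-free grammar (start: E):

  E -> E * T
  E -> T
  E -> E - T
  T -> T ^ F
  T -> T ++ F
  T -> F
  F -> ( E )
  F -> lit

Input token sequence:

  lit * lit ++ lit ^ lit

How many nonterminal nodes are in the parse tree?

[E [E [T [F lit]]] * [T [T [T [F lit]] ++ [F lit]] ^ [F lit]]]

10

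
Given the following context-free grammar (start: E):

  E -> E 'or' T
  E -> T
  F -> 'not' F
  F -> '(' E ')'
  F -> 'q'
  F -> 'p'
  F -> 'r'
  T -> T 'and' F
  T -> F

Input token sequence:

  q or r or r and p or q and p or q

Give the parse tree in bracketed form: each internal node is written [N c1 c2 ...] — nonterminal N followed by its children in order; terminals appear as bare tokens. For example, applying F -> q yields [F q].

[E [E [E [E [E [T [F q]]] or [T [F r]]] or [T [T [F r]] and [F p]]] or [T [T [F q]] and [F p]]] or [T [F q]]]

E
E or T
E or T or T
E or T or T or T
E or T or T or T or T
T or T or T or T or T
F or T or T or T or T
q or T or T or T or T
q or F or T or T or T
q or r or T or T or T
q or r or T and F or T or T
q or r or F and F or T or T
q or r or r and F or T or T
q or r or r and p or T or T
q or r or r and p or T and F or T
q or r or r and p or F and F or T
q or r or r and p or q and F or T
q or r or r and p or q and p or T
q or r or r and p or q and p or F
q or r or r and p or q and p or q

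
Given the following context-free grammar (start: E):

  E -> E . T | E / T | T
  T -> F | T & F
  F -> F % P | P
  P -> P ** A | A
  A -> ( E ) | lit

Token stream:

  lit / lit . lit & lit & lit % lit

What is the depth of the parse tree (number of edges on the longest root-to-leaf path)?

7

[E [E [E [T [F [P [A lit]]]]] / [T [F [P [A lit]]]]] . [T [T [T [F [P [A lit]]]] & [F [P [A lit]]]] & [F [F [P [A lit]]] % [P [A lit]]]]]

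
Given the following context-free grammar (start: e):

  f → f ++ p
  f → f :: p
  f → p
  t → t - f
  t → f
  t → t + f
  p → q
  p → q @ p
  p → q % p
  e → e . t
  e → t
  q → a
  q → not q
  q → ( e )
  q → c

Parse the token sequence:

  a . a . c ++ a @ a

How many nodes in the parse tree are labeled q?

5

[e [e [e [t [f [p [q a]]]]] . [t [f [p [q a]]]]] . [t [f [f [p [q c]]] ++ [p [q a] @ [p [q a]]]]]]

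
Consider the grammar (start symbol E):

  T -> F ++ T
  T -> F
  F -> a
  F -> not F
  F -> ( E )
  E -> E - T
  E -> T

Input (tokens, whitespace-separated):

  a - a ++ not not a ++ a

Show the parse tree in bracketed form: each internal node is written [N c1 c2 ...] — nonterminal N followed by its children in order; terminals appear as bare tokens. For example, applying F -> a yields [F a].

E
E - T
T - T
F - T
a - T
a - F ++ T
a - a ++ T
a - a ++ F ++ T
a - a ++ not F ++ T
a - a ++ not not F ++ T
a - a ++ not not a ++ T
a - a ++ not not a ++ F
a - a ++ not not a ++ a

[E [E [T [F a]]] - [T [F a] ++ [T [F not [F not [F a]]] ++ [T [F a]]]]]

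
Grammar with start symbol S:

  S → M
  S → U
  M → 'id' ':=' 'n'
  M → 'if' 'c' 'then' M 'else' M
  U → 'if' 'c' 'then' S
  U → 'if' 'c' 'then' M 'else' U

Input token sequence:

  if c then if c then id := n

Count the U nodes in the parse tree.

2

[S [U if c then [S [U if c then [S [M id := n]]]]]]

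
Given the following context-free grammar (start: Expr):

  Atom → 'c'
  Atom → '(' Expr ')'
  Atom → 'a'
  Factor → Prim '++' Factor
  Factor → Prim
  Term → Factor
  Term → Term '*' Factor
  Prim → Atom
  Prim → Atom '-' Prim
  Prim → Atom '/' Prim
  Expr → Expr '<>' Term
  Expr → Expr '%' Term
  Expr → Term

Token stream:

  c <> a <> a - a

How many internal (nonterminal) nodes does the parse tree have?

[Expr [Expr [Expr [Term [Factor [Prim [Atom c]]]]] <> [Term [Factor [Prim [Atom a]]]]] <> [Term [Factor [Prim [Atom a] - [Prim [Atom a]]]]]]

17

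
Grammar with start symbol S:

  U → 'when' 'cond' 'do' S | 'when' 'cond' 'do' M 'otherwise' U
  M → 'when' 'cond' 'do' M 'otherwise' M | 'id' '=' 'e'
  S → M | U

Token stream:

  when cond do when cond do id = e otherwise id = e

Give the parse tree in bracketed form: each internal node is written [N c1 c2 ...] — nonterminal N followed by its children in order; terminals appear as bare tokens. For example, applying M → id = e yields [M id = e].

S
U
when cond do S
when cond do M
when cond do when cond do M otherwise M
when cond do when cond do id = e otherwise M
when cond do when cond do id = e otherwise id = e

[S [U when cond do [S [M when cond do [M id = e] otherwise [M id = e]]]]]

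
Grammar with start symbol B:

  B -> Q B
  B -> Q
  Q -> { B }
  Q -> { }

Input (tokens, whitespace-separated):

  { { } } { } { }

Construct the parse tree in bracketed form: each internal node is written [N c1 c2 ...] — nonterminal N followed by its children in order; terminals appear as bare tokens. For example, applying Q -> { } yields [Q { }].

[B [Q { [B [Q { }]] }] [B [Q { }] [B [Q { }]]]]

B
Q B
{ B } B
{ Q } B
{ { } } B
{ { } } Q B
{ { } } { } B
{ { } } { } Q
{ { } } { } { }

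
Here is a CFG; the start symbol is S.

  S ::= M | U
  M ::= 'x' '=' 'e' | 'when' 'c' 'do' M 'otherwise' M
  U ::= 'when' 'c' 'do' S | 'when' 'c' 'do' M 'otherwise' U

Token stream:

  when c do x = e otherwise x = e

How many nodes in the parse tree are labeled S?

1

[S [M when c do [M x = e] otherwise [M x = e]]]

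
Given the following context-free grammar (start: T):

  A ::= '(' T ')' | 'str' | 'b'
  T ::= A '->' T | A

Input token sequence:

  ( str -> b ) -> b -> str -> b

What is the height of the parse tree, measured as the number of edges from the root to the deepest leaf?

[T [A ( [T [A str] -> [T [A b]]] )] -> [T [A b] -> [T [A str] -> [T [A b]]]]]

5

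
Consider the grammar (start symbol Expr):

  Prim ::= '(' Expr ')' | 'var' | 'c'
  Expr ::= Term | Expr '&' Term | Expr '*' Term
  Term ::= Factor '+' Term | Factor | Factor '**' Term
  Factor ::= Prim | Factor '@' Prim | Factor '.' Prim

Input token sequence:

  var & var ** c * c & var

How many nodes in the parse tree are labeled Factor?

[Expr [Expr [Expr [Expr [Term [Factor [Prim var]]]] & [Term [Factor [Prim var]] ** [Term [Factor [Prim c]]]]] * [Term [Factor [Prim c]]]] & [Term [Factor [Prim var]]]]

5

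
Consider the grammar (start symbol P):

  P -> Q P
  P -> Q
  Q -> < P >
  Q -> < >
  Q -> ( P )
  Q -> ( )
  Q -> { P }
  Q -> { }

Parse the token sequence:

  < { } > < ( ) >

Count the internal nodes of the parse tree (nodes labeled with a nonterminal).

[P [Q < [P [Q { }]] >] [P [Q < [P [Q ( )]] >]]]

8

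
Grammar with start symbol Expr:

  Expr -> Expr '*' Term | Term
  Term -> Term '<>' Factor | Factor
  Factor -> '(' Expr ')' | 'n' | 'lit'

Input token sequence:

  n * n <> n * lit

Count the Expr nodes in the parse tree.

3

[Expr [Expr [Expr [Term [Factor n]]] * [Term [Term [Factor n]] <> [Factor n]]] * [Term [Factor lit]]]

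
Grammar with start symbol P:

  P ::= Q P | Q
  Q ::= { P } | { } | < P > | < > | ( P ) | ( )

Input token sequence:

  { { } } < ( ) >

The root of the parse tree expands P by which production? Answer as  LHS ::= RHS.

[P [Q { [P [Q { }]] }] [P [Q < [P [Q ( )]] >]]]

P ::= Q P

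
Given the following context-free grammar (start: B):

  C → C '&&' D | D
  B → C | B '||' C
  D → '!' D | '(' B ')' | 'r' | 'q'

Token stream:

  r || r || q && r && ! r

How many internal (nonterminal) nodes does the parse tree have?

[B [B [B [C [D r]]] || [C [D r]]] || [C [C [C [D q]] && [D r]] && [D ! [D r]]]]

14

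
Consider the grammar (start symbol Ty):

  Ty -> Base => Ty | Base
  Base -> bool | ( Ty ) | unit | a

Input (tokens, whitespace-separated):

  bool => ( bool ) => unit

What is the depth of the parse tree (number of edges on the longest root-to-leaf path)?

5

[Ty [Base bool] => [Ty [Base ( [Ty [Base bool]] )] => [Ty [Base unit]]]]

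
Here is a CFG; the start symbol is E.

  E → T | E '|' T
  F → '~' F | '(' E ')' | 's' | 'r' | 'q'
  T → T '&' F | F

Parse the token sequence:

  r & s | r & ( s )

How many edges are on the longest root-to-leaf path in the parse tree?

[E [E [T [T [F r]] & [F s]]] | [T [T [F r]] & [F ( [E [T [F s]]] )]]]

6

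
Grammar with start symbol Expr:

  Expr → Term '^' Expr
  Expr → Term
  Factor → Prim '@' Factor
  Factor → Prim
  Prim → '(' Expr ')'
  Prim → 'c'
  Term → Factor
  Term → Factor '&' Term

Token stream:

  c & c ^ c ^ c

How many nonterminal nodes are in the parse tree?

[Expr [Term [Factor [Prim c]] & [Term [Factor [Prim c]]]] ^ [Expr [Term [Factor [Prim c]]] ^ [Expr [Term [Factor [Prim c]]]]]]

15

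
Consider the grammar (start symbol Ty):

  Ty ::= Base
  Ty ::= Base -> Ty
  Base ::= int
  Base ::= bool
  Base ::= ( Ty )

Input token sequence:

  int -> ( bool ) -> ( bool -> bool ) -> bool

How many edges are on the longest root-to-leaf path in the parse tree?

7

[Ty [Base int] -> [Ty [Base ( [Ty [Base bool]] )] -> [Ty [Base ( [Ty [Base bool] -> [Ty [Base bool]]] )] -> [Ty [Base bool]]]]]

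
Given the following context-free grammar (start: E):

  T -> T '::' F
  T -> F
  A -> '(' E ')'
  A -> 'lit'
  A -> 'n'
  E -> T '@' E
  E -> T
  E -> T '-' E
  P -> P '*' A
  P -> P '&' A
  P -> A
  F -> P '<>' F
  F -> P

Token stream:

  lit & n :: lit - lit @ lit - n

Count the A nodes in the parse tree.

[E [T [T [F [P [P [A lit]] & [A n]]]] :: [F [P [A lit]]]] - [E [T [F [P [A lit]]]] @ [E [T [F [P [A lit]]]] - [E [T [F [P [A n]]]]]]]]

6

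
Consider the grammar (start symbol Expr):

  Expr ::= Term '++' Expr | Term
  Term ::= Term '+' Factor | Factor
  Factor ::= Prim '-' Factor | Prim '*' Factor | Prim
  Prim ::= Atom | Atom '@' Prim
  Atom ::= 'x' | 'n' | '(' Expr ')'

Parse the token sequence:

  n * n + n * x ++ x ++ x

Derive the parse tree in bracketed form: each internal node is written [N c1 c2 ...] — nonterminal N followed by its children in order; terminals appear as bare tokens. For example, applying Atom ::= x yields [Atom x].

[Expr [Term [Term [Factor [Prim [Atom n]] * [Factor [Prim [Atom n]]]]] + [Factor [Prim [Atom n]] * [Factor [Prim [Atom x]]]]] ++ [Expr [Term [Factor [Prim [Atom x]]]] ++ [Expr [Term [Factor [Prim [Atom x]]]]]]]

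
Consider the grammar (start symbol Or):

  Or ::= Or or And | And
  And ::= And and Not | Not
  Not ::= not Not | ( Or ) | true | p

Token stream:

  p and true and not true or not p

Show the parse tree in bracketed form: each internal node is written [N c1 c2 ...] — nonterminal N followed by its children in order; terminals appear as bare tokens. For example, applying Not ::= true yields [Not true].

Or
Or or And
And or And
And and Not or And
And and Not and Not or And
Not and Not and Not or And
p and Not and Not or And
p and true and Not or And
p and true and not Not or And
p and true and not true or And
p and true and not true or Not
p and true and not true or not Not
p and true and not true or not p

[Or [Or [And [And [And [Not p]] and [Not true]] and [Not not [Not true]]]] or [And [Not not [Not p]]]]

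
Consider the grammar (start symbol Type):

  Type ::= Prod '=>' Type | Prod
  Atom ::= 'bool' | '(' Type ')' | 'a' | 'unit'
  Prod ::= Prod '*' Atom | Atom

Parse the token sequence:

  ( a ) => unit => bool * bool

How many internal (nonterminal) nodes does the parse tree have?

[Type [Prod [Atom ( [Type [Prod [Atom a]]] )]] => [Type [Prod [Atom unit]] => [Type [Prod [Prod [Atom bool]] * [Atom bool]]]]]

14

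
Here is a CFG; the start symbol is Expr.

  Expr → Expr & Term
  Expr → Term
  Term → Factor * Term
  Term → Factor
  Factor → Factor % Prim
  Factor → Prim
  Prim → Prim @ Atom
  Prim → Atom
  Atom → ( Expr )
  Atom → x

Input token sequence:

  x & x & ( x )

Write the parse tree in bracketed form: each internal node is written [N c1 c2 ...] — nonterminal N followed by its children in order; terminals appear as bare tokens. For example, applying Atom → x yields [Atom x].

[Expr [Expr [Expr [Term [Factor [Prim [Atom x]]]]] & [Term [Factor [Prim [Atom x]]]]] & [Term [Factor [Prim [Atom ( [Expr [Term [Factor [Prim [Atom x]]]]] )]]]]]

Expr
Expr & Term
Expr & Term & Term
Term & Term & Term
Factor & Term & Term
Prim & Term & Term
Atom & Term & Term
x & Term & Term
x & Factor & Term
x & Prim & Term
x & Atom & Term
x & x & Term
x & x & Factor
x & x & Prim
x & x & Atom
x & x & ( Expr )
x & x & ( Term )
x & x & ( Factor )
x & x & ( Prim )
x & x & ( Atom )
x & x & ( x )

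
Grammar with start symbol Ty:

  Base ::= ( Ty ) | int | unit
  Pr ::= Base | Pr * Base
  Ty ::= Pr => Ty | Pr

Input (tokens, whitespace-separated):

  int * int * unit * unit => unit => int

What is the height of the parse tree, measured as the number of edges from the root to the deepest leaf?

[Ty [Pr [Pr [Pr [Pr [Base int]] * [Base int]] * [Base unit]] * [Base unit]] => [Ty [Pr [Base unit]] => [Ty [Pr [Base int]]]]]

6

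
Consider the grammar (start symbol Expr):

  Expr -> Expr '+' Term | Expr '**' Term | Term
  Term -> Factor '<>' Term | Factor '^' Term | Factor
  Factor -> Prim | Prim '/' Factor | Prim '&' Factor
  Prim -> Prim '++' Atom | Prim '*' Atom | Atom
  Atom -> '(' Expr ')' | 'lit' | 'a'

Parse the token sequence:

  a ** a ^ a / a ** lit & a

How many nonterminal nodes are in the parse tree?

[Expr [Expr [Expr [Term [Factor [Prim [Atom a]]]]] ** [Term [Factor [Prim [Atom a]]] ^ [Term [Factor [Prim [Atom a]] / [Factor [Prim [Atom a]]]]]]] ** [Term [Factor [Prim [Atom lit]] & [Factor [Prim [Atom a]]]]]]

25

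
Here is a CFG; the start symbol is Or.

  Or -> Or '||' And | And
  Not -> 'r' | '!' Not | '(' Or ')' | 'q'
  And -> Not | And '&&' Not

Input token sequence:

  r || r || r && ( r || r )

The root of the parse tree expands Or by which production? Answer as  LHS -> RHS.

[Or [Or [Or [And [Not r]]] || [And [Not r]]] || [And [And [Not r]] && [Not ( [Or [Or [And [Not r]]] || [And [Not r]]] )]]]

Or -> Or '||' And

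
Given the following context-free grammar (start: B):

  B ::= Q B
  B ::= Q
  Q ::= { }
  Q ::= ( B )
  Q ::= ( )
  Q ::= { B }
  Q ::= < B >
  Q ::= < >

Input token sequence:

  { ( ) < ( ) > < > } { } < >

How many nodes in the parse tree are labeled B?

7

[B [Q { [B [Q ( )] [B [Q < [B [Q ( )]] >] [B [Q < >]]]] }] [B [Q { }] [B [Q < >]]]]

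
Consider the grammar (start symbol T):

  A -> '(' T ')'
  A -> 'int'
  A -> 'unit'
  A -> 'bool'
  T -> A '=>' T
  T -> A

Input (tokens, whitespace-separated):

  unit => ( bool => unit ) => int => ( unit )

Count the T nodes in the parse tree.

[T [A unit] => [T [A ( [T [A bool] => [T [A unit]]] )] => [T [A int] => [T [A ( [T [A unit]] )]]]]]

7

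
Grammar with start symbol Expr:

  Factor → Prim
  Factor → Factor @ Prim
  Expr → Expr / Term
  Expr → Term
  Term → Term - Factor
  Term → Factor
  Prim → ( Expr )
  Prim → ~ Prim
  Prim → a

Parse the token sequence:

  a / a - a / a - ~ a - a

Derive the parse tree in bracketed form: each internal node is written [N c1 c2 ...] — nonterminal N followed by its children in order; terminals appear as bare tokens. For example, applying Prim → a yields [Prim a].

Expr
Expr / Term
Expr / Term / Term
Term / Term / Term
Factor / Term / Term
Prim / Term / Term
a / Term / Term
a / Term - Factor / Term
a / Factor - Factor / Term
a / Prim - Factor / Term
a / a - Factor / Term
a / a - Prim / Term
a / a - a / Term
a / a - a / Term - Factor
a / a - a / Term - Factor - Factor
a / a - a / Factor - Factor - Factor
a / a - a / Prim - Factor - Factor
a / a - a / a - Factor - Factor
a / a - a / a - Prim - Factor
a / a - a / a - ~ Prim - Factor
a / a - a / a - ~ a - Factor
a / a - a / a - ~ a - Prim
a / a - a / a - ~ a - a

[Expr [Expr [Expr [Term [Factor [Prim a]]]] / [Term [Term [Factor [Prim a]]] - [Factor [Prim a]]]] / [Term [Term [Term [Factor [Prim a]]] - [Factor [Prim ~ [Prim a]]]] - [Factor [Prim a]]]]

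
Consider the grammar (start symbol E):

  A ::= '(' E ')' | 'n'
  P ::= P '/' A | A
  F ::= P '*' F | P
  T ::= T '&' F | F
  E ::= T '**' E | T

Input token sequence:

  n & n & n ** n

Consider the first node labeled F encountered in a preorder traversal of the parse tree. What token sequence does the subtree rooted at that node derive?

n

[E [T [T [T [F [P [A n]]]] & [F [P [A n]]]] & [F [P [A n]]]] ** [E [T [F [P [A n]]]]]]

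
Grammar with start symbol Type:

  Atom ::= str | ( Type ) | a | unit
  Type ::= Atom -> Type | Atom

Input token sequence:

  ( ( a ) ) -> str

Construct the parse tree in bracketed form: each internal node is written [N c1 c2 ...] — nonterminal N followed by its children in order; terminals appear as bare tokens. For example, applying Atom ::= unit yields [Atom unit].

[Type [Atom ( [Type [Atom ( [Type [Atom a]] )]] )] -> [Type [Atom str]]]

Type
Atom -> Type
( Type ) -> Type
( Atom ) -> Type
( ( Type ) ) -> Type
( ( Atom ) ) -> Type
( ( a ) ) -> Type
( ( a ) ) -> Atom
( ( a ) ) -> str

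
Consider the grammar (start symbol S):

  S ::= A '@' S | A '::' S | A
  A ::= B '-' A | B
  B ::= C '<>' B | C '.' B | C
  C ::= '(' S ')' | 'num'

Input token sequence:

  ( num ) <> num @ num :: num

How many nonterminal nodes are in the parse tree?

18

[S [A [B [C ( [S [A [B [C num]]]] )] <> [B [C num]]]] @ [S [A [B [C num]]] :: [S [A [B [C num]]]]]]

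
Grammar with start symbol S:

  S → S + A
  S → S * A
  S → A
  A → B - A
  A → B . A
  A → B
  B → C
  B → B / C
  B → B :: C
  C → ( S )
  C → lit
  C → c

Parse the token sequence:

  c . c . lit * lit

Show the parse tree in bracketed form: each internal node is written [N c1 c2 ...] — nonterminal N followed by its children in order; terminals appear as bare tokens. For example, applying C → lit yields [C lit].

[S [S [A [B [C c]] . [A [B [C c]] . [A [B [C lit]]]]]] * [A [B [C lit]]]]

S
S * A
A * A
B . A * A
C . A * A
c . A * A
c . B . A * A
c . C . A * A
c . c . A * A
c . c . B * A
c . c . C * A
c . c . lit * A
c . c . lit * B
c . c . lit * C
c . c . lit * lit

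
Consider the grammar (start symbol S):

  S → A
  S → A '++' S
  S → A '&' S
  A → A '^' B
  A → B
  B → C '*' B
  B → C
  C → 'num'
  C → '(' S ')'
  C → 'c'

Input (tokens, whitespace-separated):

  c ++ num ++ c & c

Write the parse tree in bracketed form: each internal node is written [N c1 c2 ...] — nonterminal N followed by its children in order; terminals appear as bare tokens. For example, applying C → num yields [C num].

[S [A [B [C c]]] ++ [S [A [B [C num]]] ++ [S [A [B [C c]]] & [S [A [B [C c]]]]]]]

S
A ++ S
B ++ S
C ++ S
c ++ S
c ++ A ++ S
c ++ B ++ S
c ++ C ++ S
c ++ num ++ S
c ++ num ++ A & S
c ++ num ++ B & S
c ++ num ++ C & S
c ++ num ++ c & S
c ++ num ++ c & A
c ++ num ++ c & B
c ++ num ++ c & C
c ++ num ++ c & c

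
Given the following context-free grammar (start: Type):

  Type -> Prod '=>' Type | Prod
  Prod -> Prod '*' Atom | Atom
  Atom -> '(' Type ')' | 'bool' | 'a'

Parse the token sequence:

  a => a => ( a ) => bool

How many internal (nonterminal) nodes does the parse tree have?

[Type [Prod [Atom a]] => [Type [Prod [Atom a]] => [Type [Prod [Atom ( [Type [Prod [Atom a]]] )]] => [Type [Prod [Atom bool]]]]]]

15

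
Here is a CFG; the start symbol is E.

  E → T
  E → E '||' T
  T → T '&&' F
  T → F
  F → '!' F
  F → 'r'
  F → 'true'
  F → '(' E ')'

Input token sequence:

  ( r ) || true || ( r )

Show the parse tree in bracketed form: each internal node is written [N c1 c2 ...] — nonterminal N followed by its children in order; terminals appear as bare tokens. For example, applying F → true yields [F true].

E
E || T
E || T || T
T || T || T
F || T || T
( E ) || T || T
( T ) || T || T
( F ) || T || T
( r ) || T || T
( r ) || F || T
( r ) || true || T
( r ) || true || F
( r ) || true || ( E )
( r ) || true || ( T )
( r ) || true || ( F )
( r ) || true || ( r )

[E [E [E [T [F ( [E [T [F r]]] )]]] || [T [F true]]] || [T [F ( [E [T [F r]]] )]]]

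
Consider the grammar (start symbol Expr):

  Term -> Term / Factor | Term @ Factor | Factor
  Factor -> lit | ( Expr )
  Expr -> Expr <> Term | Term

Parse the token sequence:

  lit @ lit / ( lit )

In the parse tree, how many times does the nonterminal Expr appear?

[Expr [Term [Term [Term [Factor lit]] @ [Factor lit]] / [Factor ( [Expr [Term [Factor lit]]] )]]]

2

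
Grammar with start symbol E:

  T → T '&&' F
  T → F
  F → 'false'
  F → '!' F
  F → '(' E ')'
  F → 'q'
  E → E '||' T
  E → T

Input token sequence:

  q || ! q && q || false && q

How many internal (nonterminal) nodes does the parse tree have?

14

[E [E [E [T [F q]]] || [T [T [F ! [F q]]] && [F q]]] || [T [T [F false]] && [F q]]]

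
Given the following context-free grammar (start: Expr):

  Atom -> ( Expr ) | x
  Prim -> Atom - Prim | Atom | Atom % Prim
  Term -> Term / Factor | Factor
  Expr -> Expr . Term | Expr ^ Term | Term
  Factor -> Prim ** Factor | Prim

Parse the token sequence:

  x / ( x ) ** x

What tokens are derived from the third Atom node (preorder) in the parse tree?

[Expr [Term [Term [Factor [Prim [Atom x]]]] / [Factor [Prim [Atom ( [Expr [Term [Factor [Prim [Atom x]]]]] )]] ** [Factor [Prim [Atom x]]]]]]

x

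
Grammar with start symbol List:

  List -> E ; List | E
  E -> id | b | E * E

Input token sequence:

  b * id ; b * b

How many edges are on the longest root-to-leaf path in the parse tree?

[List [E [E b] * [E id]] ; [List [E [E b] * [E b]]]]

4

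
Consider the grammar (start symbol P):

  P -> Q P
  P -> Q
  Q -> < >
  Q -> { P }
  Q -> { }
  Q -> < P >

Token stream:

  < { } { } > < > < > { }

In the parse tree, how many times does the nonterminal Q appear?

6

[P [Q < [P [Q { }] [P [Q { }]]] >] [P [Q < >] [P [Q < >] [P [Q { }]]]]]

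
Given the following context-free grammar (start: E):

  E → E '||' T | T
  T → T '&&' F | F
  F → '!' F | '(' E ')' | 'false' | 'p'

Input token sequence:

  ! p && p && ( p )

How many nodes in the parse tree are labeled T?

[E [T [T [T [F ! [F p]]] && [F p]] && [F ( [E [T [F p]]] )]]]

4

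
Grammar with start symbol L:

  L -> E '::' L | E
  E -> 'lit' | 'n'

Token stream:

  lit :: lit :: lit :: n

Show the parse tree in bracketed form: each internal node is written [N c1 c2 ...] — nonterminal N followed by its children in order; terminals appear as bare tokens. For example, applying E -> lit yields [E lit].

[L [E lit] :: [L [E lit] :: [L [E lit] :: [L [E n]]]]]

L
E :: L
lit :: L
lit :: E :: L
lit :: lit :: L
lit :: lit :: E :: L
lit :: lit :: lit :: L
lit :: lit :: lit :: E
lit :: lit :: lit :: n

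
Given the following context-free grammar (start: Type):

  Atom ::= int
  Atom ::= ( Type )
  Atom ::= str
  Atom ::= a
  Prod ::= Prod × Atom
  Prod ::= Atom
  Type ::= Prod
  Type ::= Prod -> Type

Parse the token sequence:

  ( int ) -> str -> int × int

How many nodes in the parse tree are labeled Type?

[Type [Prod [Atom ( [Type [Prod [Atom int]]] )]] -> [Type [Prod [Atom str]] -> [Type [Prod [Prod [Atom int]] × [Atom int]]]]]

4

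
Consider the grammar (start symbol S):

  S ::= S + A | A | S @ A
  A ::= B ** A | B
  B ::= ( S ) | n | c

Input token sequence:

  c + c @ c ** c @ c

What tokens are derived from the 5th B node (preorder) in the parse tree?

[S [S [S [S [A [B c]]] + [A [B c]]] @ [A [B c] ** [A [B c]]]] @ [A [B c]]]

c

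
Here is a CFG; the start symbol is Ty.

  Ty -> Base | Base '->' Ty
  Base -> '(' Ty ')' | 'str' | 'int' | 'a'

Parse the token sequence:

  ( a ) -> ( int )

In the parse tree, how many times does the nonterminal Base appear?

4

[Ty [Base ( [Ty [Base a]] )] -> [Ty [Base ( [Ty [Base int]] )]]]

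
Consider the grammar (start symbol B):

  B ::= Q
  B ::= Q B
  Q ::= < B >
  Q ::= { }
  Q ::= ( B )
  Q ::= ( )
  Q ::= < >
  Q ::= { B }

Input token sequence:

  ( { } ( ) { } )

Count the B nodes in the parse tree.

[B [Q ( [B [Q { }] [B [Q ( )] [B [Q { }]]]] )]]

4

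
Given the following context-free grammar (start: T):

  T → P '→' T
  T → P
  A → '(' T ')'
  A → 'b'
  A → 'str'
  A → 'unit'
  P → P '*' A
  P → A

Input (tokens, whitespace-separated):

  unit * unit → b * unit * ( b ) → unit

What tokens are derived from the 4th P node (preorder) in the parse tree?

[T [P [P [A unit]] * [A unit]] → [T [P [P [P [A b]] * [A unit]] * [A ( [T [P [A b]]] )]] → [T [P [A unit]]]]]

b * unit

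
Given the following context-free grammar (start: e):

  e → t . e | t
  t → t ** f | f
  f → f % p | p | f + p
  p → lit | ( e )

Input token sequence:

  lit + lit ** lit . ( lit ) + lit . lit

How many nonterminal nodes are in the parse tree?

23

[e [t [t [f [f [p lit]] + [p lit]]] ** [f [p lit]]] . [e [t [f [f [p ( [e [t [f [p lit]]]] )]] + [p lit]]] . [e [t [f [p lit]]]]]]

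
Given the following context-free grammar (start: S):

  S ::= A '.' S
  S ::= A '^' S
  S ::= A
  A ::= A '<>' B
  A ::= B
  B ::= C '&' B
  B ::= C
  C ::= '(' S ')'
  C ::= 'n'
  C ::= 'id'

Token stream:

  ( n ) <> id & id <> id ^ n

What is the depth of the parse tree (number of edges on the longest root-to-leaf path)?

[S [A [A [A [B [C ( [S [A [B [C n]]]] )]]] <> [B [C id] & [B [C id]]]] <> [B [C id]]] ^ [S [A [B [C n]]]]]

10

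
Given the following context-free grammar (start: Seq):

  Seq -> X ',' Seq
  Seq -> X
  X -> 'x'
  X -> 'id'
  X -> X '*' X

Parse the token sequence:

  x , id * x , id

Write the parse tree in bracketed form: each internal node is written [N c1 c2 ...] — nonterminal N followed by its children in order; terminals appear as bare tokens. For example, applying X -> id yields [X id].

Seq
X , Seq
x , Seq
x , X , Seq
x , X * X , Seq
x , id * X , Seq
x , id * x , Seq
x , id * x , X
x , id * x , id

[Seq [X x] , [Seq [X [X id] * [X x]] , [Seq [X id]]]]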